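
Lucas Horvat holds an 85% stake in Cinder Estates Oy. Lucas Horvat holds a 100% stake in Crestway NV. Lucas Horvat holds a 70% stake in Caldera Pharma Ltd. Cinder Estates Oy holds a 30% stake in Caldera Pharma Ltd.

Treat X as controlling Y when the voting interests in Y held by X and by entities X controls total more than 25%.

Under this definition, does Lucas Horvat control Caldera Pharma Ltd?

Yes

Lucas holds 85% of Cinder, so Lucas controls Cinder.
Lucas and Cinder together hold 70% + 30% = 100% of Caldera, so Lucas controls Caldera.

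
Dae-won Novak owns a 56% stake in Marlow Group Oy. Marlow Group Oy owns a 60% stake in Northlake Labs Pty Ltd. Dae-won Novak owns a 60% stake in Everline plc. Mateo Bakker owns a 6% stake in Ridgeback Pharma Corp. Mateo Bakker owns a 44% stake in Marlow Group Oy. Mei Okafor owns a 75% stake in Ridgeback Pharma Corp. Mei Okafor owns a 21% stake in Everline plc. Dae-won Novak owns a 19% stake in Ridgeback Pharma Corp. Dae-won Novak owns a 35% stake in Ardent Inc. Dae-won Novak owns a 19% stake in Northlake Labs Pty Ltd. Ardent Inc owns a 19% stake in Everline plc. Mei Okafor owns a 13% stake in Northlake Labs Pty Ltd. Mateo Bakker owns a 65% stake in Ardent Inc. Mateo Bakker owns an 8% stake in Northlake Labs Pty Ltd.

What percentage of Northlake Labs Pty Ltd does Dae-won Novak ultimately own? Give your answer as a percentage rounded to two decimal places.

Dae-won reaches Northlake along 2 paths.
Via Marlow: 56% × 60% = 33.6%.
Direct stake: 19% = 19%.
Total: 33.6% + 19% = 52.6%.
Rounded: 52.60%.

52.60%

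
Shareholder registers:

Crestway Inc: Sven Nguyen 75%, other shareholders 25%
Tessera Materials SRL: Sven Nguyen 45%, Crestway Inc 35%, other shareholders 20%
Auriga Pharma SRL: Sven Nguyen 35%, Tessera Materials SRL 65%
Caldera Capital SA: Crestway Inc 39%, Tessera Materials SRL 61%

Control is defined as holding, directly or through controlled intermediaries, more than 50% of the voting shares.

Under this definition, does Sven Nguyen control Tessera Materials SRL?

Sven holds 75% of Crestway, so Sven controls Crestway.
Sven and Crestway together hold 45% + 35% = 80% of Tessera, so Sven controls Tessera.

Yes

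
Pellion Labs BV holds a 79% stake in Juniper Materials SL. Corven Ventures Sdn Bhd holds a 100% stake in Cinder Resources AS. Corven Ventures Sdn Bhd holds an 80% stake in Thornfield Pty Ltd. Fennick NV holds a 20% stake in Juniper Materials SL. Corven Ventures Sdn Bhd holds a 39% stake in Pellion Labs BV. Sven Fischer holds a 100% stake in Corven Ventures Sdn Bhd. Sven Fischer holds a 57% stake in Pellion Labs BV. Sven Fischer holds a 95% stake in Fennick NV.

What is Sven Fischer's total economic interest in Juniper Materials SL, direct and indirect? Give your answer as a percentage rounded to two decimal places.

94.84%

Sven reaches Juniper along 3 paths.
Via Fennick: 95% × 20% = 19%.
Via Corven → Pellion: 100% × 39% × 79% = 30.81%.
Via Pellion: 57% × 79% = 45.03%.
Total: 19% + 30.81% + 45.03% = 94.84%.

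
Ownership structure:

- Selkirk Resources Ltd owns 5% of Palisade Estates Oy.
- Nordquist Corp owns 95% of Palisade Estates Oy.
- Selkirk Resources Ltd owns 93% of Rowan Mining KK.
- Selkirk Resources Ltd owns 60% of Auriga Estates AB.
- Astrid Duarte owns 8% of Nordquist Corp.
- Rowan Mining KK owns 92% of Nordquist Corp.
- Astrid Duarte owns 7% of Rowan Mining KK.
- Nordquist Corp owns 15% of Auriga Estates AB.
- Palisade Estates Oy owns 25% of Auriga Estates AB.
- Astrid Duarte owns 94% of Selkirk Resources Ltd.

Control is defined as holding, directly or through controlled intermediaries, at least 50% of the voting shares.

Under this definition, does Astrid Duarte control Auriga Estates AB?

Astrid holds 94% of Selkirk, so Astrid controls Selkirk.
Astrid and Selkirk together hold 7% + 93% = 100% of Rowan, so Astrid controls Rowan.
Astrid and Rowan together hold 8% + 92% = 100% of Nordquist, so Astrid controls Nordquist.
Nordquist and Selkirk together hold 95% + 5% = 100% of Palisade, so Astrid controls Palisade.
Nordquist and Palisade and Selkirk together hold 15% + 25% + 60% = 100% of Auriga, so Astrid controls Auriga.

Yes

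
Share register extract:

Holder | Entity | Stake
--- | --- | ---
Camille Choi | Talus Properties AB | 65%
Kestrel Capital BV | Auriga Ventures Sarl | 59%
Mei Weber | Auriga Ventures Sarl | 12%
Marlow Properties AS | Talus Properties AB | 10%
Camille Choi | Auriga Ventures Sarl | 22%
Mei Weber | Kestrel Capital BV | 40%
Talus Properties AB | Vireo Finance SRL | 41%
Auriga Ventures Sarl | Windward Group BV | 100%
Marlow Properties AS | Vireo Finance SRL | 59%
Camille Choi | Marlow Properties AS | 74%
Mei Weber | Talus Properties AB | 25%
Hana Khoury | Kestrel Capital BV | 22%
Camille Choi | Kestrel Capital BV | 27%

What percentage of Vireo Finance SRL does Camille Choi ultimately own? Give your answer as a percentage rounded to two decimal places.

73.34%

Camille reaches Vireo along 3 paths.
Via Marlow → Talus: 74% × 10% × 41% = 3.034%.
Via Talus: 65% × 41% = 26.65%.
Via Marlow: 74% × 59% = 43.66%.
Total: 3.034% + 26.65% + 43.66% = 73.344%.
Rounded: 73.34%.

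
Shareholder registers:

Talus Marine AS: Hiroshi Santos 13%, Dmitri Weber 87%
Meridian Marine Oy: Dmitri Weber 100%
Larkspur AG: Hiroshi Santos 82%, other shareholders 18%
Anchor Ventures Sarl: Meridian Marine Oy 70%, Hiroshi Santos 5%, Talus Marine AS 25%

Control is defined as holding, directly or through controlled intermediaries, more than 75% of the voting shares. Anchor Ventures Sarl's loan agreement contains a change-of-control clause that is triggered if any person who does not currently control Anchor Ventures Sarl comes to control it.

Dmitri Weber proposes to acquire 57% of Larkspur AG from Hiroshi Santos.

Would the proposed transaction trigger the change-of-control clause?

No

The purchase adds only to Dmitri's holdings (Hiroshi's stake shrinks), so Dmitri is the only person who could newly come to control Anchor.
Dmitri holds 87% of Talus, so Dmitri controls Talus.
Dmitri holds 100% of Meridian, so Dmitri controls Meridian.
Meridian and Talus together hold 70% + 25% = 95% of Anchor, so Dmitri controls Anchor.
So Dmitri already controls Anchor before the transaction.
After the purchase, Dmitri holds 57% of Larkspur directly, and Hiroshi's stake falls to 25%.
Dmitri controlled Anchor already, so this is not a new person acquiring control; every other person's position is unchanged or reduced.
No new person acquires control, so the clause is not triggered.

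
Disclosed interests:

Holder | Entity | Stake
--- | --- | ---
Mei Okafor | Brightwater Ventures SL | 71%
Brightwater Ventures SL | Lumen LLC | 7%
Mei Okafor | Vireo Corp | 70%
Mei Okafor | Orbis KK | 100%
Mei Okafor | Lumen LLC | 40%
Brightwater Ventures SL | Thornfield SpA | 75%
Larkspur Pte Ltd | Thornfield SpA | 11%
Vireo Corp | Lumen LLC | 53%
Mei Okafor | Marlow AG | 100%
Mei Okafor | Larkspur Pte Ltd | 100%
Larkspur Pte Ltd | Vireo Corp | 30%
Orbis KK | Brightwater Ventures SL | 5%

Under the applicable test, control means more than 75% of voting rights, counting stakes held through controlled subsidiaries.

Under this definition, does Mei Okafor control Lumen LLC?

Mei holds 100% of Orbis, so Mei controls Orbis.
Mei and Orbis together hold 71% + 5% = 76% of Brightwater, so Mei controls Brightwater.
Mei holds 100% of Larkspur, so Mei controls Larkspur.
Larkspur and Mei together hold 30% + 70% = 100% of Vireo, so Mei controls Vireo.
Brightwater and Vireo and Mei together hold 7% + 53% + 40% = 100% of Lumen, so Mei controls Lumen.

Yes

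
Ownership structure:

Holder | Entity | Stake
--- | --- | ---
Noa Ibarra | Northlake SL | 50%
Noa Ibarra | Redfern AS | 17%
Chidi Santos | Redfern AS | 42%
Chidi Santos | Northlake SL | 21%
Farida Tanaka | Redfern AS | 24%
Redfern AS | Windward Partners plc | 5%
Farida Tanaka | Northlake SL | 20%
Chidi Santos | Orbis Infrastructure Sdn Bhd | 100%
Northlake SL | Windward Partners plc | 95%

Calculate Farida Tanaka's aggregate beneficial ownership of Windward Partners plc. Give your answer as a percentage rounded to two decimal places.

20.20%

Farida reaches Windward along 2 paths.
Via Northlake: 20% × 95% = 19%.
Via Redfern: 24% × 5% = 1.2%.
Total: 19% + 1.2% = 20.2%.
Rounded: 20.20%.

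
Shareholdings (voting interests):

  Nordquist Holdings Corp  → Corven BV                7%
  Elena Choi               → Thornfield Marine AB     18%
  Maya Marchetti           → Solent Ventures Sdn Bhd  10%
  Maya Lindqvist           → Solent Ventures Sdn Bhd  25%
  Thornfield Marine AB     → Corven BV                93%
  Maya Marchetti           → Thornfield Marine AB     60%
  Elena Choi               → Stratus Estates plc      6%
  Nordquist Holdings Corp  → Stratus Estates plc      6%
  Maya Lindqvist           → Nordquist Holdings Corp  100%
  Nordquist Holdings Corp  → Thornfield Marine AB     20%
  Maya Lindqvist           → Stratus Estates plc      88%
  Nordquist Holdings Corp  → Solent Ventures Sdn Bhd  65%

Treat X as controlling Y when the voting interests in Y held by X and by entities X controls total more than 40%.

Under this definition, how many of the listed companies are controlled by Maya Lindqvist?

Maya Lindqvist holds 100% of Nordquist, so Maya Lindqvist controls Nordquist.
Nordquist and Maya Lindqvist together hold 65% + 25% = 90% of Solent, so Maya Lindqvist controls Solent.
Nordquist and Maya Lindqvist together hold 6% + 88% = 94% of Stratus, so Maya Lindqvist controls Stratus.
No other company's threshold is met.
Maya Lindqvist controls 3 companies.

3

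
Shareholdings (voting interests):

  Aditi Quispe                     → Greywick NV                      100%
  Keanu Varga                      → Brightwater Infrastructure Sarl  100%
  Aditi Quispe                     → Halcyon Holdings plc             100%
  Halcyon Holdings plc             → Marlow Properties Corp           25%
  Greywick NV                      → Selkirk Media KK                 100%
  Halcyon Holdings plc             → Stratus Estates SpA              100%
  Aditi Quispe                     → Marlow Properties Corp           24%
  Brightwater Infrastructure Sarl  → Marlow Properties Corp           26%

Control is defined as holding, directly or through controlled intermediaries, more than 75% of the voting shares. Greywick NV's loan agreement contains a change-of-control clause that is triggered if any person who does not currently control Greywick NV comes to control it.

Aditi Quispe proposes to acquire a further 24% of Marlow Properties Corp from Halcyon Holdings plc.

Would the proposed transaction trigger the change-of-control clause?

The purchase adds only to Aditi's holdings (Halcyon's stake shrinks), so Aditi is the only person who could newly come to control Greywick.
Aditi holds 100% of Greywick, so Aditi controls Greywick.
So Aditi already controls Greywick before the transaction.
After the purchase, Aditi's direct stake in Marlow rises to 24% + 24% = 48%, and Halcyon's stake falls to 1%.
Aditi controlled Greywick already, so this is not a new person acquiring control; every other person's position is unchanged or reduced.
No new person acquires control, so the clause is not triggered.

No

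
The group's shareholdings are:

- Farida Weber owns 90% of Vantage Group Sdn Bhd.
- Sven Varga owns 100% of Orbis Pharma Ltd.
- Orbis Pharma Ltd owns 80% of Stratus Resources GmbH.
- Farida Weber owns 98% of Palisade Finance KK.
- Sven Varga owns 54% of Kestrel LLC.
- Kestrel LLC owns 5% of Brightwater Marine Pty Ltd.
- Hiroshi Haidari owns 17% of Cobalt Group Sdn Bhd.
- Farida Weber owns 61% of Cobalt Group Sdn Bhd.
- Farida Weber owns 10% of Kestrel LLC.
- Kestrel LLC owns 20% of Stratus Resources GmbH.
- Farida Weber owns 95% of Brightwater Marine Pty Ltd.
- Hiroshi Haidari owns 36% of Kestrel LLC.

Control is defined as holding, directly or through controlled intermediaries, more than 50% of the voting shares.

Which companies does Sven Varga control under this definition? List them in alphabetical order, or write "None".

Sven holds 54% of Kestrel, so Sven controls Kestrel.
Sven holds 100% of Orbis, so Sven controls Orbis.
Kestrel and Orbis together hold 20% + 80% = 100% of Stratus, so Sven controls Stratus.
No other company's threshold is met.

Kestrel LLC, Orbis Pharma Ltd, Stratus Resources GmbH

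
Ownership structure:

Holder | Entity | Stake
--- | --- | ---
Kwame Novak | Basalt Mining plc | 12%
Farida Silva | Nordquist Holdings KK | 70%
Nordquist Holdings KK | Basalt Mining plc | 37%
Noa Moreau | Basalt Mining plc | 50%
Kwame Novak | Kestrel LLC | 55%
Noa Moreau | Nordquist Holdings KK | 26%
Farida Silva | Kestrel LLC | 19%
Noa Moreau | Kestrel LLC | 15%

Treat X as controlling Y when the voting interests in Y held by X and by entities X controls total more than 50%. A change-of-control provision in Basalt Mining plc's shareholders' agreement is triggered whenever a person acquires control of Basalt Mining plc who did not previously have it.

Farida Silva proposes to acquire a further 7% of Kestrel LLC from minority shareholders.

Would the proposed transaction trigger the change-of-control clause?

The purchase changes only Farida's holdings, so Farida is the only person who could newly come to control Basalt.
Farida holds 70% of Nordquist, so Farida controls Nordquist.
In Basalt, Farida's side holds only 37%, not > 50%.
So before the transaction, Farida does not control Basalt.
After the purchase, Farida's direct stake in Kestrel rises to 19% + 7% = 26%.
Farida's side now holds 26% of Kestrel, not > 50%, so Farida still does not control Kestrel.
After the transaction, Farida's side holds 37% of Basalt, not > 50%, so Farida still does not control Basalt.
No new person acquires control, so the clause is not triggered.

No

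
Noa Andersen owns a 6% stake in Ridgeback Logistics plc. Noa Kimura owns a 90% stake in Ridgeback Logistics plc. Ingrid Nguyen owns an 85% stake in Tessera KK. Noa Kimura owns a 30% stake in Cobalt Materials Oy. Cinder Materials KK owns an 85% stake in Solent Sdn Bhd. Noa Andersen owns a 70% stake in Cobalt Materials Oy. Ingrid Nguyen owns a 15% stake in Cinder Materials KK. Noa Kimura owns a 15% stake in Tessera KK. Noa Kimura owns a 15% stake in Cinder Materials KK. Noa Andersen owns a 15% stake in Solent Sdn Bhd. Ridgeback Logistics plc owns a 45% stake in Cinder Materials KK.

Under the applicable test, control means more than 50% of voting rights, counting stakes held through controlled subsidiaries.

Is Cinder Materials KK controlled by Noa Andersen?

Noa Andersen holds 70% of Cobalt, so Noa Andersen controls Cobalt.
Neither Noa Andersen nor any entity Noa Andersen controls holds any voting interest in Cinder.
So Noa Andersen does not control Cinder.

No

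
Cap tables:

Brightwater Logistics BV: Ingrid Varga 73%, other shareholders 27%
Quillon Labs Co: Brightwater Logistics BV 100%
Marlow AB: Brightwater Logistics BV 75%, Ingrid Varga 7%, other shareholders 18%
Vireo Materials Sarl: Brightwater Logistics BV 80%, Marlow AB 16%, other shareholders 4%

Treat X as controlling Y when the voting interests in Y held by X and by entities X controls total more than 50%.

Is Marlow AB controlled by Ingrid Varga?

Yes

Ingrid holds 73% of Brightwater, so Ingrid controls Brightwater.
Brightwater and Ingrid together hold 75% + 7% = 82% of Marlow, so Ingrid controls Marlow.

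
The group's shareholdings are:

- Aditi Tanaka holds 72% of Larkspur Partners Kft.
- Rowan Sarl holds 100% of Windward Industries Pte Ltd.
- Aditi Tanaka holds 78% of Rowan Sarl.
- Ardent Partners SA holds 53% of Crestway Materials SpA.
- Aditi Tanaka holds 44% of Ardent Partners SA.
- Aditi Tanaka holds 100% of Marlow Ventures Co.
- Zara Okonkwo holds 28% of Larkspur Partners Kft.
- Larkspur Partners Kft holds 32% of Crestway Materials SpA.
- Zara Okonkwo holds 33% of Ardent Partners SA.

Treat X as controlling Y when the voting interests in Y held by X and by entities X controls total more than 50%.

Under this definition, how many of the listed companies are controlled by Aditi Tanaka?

4

Aditi holds 78% of Rowan, so Aditi controls Rowan.
Aditi holds 100% of Marlow, so Aditi controls Marlow.
Aditi holds 72% of Larkspur, so Aditi controls Larkspur.
Rowan holds 100% of Windward, so Aditi controls Windward.
No other company's threshold is met.
Aditi controls 4 companies.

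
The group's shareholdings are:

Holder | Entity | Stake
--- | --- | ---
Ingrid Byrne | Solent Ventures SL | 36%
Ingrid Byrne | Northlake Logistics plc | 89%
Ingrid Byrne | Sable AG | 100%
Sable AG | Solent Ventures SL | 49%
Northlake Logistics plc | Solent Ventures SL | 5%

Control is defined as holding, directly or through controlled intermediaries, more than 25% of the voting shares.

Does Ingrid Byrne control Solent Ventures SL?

Ingrid holds 89% of Northlake, so Ingrid controls Northlake.
Ingrid holds 100% of Sable, so Ingrid controls Sable.
Sable and Ingrid and Northlake together hold 49% + 36% + 5% = 90% of Solent, so Ingrid controls Solent.

Yes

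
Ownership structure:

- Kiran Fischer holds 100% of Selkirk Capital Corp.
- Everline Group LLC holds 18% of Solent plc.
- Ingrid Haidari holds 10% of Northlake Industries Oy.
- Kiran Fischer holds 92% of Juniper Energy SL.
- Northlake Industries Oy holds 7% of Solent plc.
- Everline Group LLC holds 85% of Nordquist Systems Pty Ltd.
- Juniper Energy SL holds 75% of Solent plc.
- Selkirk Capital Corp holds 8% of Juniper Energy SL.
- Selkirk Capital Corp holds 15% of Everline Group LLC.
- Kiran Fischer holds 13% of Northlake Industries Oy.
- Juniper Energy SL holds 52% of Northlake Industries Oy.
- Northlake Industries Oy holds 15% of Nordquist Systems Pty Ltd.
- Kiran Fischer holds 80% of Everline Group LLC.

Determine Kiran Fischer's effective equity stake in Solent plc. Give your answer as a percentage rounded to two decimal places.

Kiran reaches Solent along 7 paths.
Via Juniper: 92% × 75% = 69%.
Via Selkirk → Juniper: 100% × 8% × 75% = 6%.
Via Selkirk → Everline: 100% × 15% × 18% = 2.7%.
Via Everline: 80% × 18% = 14.4%.
Via Juniper → Northlake: 92% × 52% × 7% = 3.3488%.
Via Selkirk → Juniper → Northlake: 100% × 8% × 52% × 7% = 0.2912%.
Via Northlake: 13% × 7% = 0.91%.
Total: 69% + 6% + 2.7% + 14.4% + 3.3488% + 0.2912% + 0.91% = 96.65%.

96.65%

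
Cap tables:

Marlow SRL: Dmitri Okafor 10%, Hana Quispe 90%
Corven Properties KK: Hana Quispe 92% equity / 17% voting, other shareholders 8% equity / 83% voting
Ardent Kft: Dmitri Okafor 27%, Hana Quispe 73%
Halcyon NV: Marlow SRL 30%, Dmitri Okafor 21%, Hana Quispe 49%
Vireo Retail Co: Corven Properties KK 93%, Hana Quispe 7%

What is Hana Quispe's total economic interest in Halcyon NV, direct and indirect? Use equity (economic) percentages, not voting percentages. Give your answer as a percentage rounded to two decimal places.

76.00%

Hana reaches Halcyon along 2 paths.
Via Marlow: 90% × 30% = 27%.
Direct stake: 49% = 49%.
Total: 27% + 49% = 76%.
Rounded: 76.00%.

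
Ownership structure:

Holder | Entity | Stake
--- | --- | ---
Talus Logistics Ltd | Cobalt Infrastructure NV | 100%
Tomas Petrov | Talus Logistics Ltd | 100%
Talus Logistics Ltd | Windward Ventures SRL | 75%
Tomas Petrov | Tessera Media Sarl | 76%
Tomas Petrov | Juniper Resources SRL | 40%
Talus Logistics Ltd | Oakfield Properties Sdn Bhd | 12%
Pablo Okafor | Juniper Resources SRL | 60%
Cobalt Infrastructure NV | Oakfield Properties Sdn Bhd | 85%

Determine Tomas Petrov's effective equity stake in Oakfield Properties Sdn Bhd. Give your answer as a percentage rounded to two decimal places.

97.00%

Tomas reaches Oakfield along 2 paths.
Via Talus → Cobalt: 100% × 100% × 85% = 85%.
Via Talus: 100% × 12% = 12%.
Total: 85% + 12% = 97%.
Rounded: 97.00%.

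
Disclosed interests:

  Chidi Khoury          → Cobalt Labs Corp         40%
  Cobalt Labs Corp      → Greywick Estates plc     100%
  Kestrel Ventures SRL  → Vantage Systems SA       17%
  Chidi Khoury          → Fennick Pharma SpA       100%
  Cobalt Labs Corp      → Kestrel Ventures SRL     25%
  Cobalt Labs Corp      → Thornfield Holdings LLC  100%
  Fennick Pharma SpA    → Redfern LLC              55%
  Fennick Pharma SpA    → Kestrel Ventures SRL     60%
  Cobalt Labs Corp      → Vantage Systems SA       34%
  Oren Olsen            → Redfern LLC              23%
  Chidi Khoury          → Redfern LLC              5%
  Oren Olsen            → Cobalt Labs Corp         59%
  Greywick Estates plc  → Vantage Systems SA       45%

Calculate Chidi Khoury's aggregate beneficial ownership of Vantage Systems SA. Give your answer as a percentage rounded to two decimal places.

Chidi reaches Vantage along 4 paths.
Via Cobalt → Greywick: 40% × 100% × 45% = 18%.
Via Cobalt → Kestrel: 40% × 25% × 17% = 1.7%.
Via Fennick → Kestrel: 100% × 60% × 17% = 10.2%.
Via Cobalt: 40% × 34% = 13.6%.
Total: 18% + 1.7% + 10.2% + 13.6% = 43.5%.
Rounded: 43.50%.

43.50%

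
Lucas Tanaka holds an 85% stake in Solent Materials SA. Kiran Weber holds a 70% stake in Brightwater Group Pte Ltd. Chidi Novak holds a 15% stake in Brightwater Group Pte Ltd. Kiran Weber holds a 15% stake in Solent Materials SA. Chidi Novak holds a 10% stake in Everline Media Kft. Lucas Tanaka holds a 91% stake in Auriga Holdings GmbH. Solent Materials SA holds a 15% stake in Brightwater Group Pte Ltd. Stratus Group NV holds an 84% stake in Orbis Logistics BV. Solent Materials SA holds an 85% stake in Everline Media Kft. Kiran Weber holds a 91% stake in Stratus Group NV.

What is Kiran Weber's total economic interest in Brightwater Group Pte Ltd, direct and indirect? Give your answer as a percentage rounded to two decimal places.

Kiran reaches Brightwater along 2 paths.
Direct stake: 70% = 70%.
Via Solent: 15% × 15% = 2.25%.
Total: 70% + 2.25% = 72.25%.

72.25%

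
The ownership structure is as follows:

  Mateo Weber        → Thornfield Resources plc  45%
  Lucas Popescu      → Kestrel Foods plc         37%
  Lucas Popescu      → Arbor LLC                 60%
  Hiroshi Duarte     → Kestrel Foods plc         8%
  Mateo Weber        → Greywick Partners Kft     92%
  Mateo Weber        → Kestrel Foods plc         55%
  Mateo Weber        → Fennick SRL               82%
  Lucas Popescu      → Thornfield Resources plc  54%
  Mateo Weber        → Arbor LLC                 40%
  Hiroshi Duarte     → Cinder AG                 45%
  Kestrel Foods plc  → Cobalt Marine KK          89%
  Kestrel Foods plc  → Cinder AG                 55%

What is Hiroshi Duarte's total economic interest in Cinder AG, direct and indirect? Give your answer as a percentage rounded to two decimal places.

49.40%

Hiroshi reaches Cinder along 2 paths.
Via Kestrel: 8% × 55% = 4.4%.
Direct stake: 45% = 45%.
Total: 4.4% + 45% = 49.4%.
Rounded: 49.40%.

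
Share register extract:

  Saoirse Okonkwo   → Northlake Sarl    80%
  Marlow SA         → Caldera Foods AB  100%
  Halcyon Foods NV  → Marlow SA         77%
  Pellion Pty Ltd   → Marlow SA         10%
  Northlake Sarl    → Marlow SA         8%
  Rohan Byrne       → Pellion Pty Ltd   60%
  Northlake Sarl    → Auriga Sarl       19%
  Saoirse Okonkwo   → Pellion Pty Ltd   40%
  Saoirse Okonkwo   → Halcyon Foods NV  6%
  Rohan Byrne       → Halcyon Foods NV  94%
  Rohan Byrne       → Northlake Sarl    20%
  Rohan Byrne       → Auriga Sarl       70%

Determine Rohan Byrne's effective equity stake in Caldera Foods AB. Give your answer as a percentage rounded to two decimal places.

Rohan reaches Caldera along 3 paths.
Via Pellion → Marlow: 60% × 10% × 100% = 6%.
Via Halcyon → Marlow: 94% × 77% × 100% = 72.38%.
Via Northlake → Marlow: 20% × 8% × 100% = 1.6%.
Total: 6% + 72.38% + 1.6% = 79.98%.

79.98%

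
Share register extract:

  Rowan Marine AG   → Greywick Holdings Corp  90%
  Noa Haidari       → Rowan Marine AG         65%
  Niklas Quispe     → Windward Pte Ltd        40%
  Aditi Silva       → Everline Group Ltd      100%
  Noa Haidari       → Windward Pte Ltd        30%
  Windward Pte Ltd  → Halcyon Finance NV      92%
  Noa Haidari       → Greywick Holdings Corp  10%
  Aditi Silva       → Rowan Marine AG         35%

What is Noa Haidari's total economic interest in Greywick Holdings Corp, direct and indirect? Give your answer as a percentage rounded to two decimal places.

68.50%

Noa reaches Greywick along 2 paths.
Via Rowan: 65% × 90% = 58.5%.
Direct stake: 10% = 10%.
Total: 58.5% + 10% = 68.5%.
Rounded: 68.50%.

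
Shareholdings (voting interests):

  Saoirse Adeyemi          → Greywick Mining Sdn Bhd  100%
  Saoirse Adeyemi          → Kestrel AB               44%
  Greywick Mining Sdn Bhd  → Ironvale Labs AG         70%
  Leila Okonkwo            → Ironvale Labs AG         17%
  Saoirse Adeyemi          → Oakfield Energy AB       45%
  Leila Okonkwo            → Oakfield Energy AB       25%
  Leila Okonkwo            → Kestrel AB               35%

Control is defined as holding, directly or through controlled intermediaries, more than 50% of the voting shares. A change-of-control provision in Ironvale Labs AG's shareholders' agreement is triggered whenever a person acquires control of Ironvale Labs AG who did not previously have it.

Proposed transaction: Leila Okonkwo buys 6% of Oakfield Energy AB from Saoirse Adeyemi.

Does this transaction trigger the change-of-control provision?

No

The purchase adds only to Leila's holdings (Saoirse's stake shrinks), so Leila is the only person who could newly come to control Ironvale.
Leila's largest direct stake is 35% in Kestrel, which does not meet the threshold, so Leila controls no company.
In Ironvale, Leila's side holds only 17%, not > 50%.
So before the transaction, Leila does not control Ironvale.
After the purchase, Leila's direct stake in Oakfield rises to 25% + 6% = 31%, and Saoirse's stake falls to 39%.
Leila's side now holds 31% of Oakfield, not > 50%, so Leila still does not control Oakfield.
After the transaction, Leila's side holds 17% of Ironvale, not > 50%, so Leila still does not control Ironvale.
No new person acquires control, so the clause is not triggered.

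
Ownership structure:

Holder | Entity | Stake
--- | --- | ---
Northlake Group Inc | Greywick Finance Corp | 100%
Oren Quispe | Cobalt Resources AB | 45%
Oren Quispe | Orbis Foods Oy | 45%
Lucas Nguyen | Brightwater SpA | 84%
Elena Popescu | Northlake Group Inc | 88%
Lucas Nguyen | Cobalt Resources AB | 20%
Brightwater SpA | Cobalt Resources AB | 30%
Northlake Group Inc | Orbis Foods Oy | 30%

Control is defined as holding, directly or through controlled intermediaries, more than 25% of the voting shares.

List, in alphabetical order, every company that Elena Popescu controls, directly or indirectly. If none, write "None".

Greywick Finance Corp, Northlake Group Inc, Orbis Foods Oy

Elena holds 88% of Northlake, so Elena controls Northlake.
Northlake holds 100% of Greywick, so Elena controls Greywick.
Northlake holds 30% of Orbis, so Elena controls Orbis.
No other company's threshold is met.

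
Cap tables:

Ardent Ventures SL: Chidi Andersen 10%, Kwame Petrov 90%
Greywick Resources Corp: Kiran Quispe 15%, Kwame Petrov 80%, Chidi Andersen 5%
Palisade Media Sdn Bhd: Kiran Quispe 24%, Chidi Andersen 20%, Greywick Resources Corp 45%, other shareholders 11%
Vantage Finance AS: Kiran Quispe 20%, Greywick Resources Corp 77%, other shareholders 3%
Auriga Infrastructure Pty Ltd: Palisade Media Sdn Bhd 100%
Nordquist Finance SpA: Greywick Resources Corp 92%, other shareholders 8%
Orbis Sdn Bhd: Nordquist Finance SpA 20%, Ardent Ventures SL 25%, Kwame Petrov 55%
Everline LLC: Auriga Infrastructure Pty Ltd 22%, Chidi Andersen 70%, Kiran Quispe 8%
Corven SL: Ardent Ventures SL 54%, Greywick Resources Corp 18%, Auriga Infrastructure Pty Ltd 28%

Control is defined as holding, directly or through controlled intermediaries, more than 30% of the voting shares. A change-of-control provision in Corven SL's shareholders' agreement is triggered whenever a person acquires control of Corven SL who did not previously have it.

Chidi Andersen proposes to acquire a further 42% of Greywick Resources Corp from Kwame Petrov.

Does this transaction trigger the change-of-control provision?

The purchase adds only to Chidi's holdings (Kwame's stake shrinks), so Chidi is the only person who could newly come to control Corven.
Chidi holds 70% of Everline, so Chidi controls Everline.
Neither Chidi nor any entity Chidi controls holds any voting interest in Corven.
So before the transaction, Chidi does not control Corven.
After the purchase, Chidi's direct stake in Greywick rises to 5% + 42% = 47%, and Kwame's stake falls to 38%.
Chidi holds 47% of Greywick, so Chidi controls Greywick.
Chidi and Greywick together hold 20% + 45% = 65% of Palisade, so Chidi controls Palisade.
Palisade holds 100% of Auriga, so Chidi controls Auriga.
Greywick and Auriga together hold 18% + 28% = 46% of Corven, so Chidi controls Corven.
Chidi did not control Corven before and does after, so the clause is triggered.

Yes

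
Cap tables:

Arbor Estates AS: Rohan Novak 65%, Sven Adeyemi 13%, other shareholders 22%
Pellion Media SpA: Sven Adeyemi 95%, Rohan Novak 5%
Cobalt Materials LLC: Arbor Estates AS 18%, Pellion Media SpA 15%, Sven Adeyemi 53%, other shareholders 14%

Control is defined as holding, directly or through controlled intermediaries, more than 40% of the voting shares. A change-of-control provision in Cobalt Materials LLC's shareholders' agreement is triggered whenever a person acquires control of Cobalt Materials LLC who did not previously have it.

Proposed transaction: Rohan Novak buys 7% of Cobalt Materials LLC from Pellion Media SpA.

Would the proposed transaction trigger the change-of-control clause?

No

The purchase adds only to Rohan's holdings (Pellion's stake shrinks), so Rohan is the only person who could newly come to control Cobalt.
Rohan holds 65% of Arbor, so Rohan controls Arbor.
In Cobalt, Rohan's side holds only 18%, not > 40%.
So before the transaction, Rohan does not control Cobalt.
After the purchase, Rohan holds 7% of Cobalt directly, and Pellion's stake falls to 8%.
After the transaction, Rohan's side holds 18% + 7% = 25% of Cobalt, not > 40%, so Rohan still does not control Cobalt.
No new person acquires control, so the clause is not triggered.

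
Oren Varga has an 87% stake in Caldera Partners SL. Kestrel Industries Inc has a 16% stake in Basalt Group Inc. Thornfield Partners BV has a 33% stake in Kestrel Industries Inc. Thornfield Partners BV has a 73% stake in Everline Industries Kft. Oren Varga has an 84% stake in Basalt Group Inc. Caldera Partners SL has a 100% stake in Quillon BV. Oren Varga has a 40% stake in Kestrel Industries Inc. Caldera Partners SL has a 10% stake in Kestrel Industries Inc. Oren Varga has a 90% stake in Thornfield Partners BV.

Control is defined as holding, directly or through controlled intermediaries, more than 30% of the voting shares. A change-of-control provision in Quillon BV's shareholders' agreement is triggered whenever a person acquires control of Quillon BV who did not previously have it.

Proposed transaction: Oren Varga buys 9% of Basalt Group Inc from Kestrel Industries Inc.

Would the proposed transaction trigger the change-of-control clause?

The purchase adds only to Oren's holdings (Kestrel's stake shrinks), so Oren is the only person who could newly come to control Quillon.
Oren holds 87% of Caldera, so Oren controls Caldera.
Caldera holds 100% of Quillon, so Oren controls Quillon.
So Oren already controls Quillon before the transaction.
After the purchase, Oren's direct stake in Basalt rises to 84% + 9% = 93%, and Kestrel's stake falls to 7%.
Oren controlled Quillon already, so this is not a new person acquiring control; every other person's position is unchanged or reduced.
No new person acquires control, so the clause is not triggered.

No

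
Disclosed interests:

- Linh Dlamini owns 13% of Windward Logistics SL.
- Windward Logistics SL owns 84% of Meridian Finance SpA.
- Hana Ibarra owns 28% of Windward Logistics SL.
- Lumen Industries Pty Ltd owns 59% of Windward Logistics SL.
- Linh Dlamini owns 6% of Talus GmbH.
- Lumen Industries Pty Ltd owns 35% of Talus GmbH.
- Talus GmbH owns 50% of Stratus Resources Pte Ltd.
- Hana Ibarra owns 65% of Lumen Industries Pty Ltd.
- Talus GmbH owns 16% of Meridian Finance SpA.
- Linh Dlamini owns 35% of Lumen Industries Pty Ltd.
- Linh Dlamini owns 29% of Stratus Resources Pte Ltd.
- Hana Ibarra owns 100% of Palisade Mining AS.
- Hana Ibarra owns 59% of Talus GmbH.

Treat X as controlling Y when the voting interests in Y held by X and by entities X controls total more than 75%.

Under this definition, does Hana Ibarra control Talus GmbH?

Hana holds 100% of Palisade, so Hana controls Palisade.
In Talus, Hana's side holds only 59%, not > 75%.
So Hana does not control Talus.

No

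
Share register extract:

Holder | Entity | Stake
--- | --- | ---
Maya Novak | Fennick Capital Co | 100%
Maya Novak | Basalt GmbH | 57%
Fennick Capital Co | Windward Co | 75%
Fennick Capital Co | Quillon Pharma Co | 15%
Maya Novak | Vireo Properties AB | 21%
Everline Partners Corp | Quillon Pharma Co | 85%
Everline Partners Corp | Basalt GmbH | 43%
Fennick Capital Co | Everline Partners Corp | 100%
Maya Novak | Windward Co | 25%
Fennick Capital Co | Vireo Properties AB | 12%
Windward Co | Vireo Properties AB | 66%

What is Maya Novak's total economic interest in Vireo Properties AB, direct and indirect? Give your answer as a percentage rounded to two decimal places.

Maya reaches Vireo along 4 paths.
Direct stake: 21% = 21%.
Via Fennick → Windward: 100% × 75% × 66% = 49.5%.
Via Windward: 25% × 66% = 16.5%.
Via Fennick: 100% × 12% = 12%.
Total: 21% + 49.5% + 16.5% + 12% = 99%.
Rounded: 99.00%.

99.00%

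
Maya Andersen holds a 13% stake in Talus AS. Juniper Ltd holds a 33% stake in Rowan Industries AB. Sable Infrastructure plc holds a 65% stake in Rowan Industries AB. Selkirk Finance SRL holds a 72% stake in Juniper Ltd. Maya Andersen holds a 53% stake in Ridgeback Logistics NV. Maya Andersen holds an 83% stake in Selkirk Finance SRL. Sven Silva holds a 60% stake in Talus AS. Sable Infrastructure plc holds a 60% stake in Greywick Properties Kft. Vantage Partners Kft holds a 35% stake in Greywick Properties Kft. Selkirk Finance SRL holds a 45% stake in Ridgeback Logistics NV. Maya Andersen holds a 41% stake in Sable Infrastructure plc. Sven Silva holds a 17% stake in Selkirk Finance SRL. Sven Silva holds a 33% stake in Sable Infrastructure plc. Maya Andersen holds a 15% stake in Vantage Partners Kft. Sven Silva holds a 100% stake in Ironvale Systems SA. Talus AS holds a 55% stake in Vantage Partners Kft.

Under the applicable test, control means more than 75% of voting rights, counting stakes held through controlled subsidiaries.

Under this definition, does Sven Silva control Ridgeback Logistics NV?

No

Sven holds 100% of Ironvale, so Sven controls Ironvale.
Neither Sven nor any entity Sven controls holds any voting interest in Ridgeback.
So Sven does not control Ridgeback.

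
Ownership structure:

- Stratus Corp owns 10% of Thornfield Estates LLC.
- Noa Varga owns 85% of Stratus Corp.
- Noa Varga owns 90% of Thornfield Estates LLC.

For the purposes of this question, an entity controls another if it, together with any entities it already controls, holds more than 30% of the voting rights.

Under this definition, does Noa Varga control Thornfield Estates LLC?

Yes

Noa holds 85% of Stratus, so Noa controls Stratus.
Noa and Stratus together hold 90% + 10% = 100% of Thornfield, so Noa controls Thornfield.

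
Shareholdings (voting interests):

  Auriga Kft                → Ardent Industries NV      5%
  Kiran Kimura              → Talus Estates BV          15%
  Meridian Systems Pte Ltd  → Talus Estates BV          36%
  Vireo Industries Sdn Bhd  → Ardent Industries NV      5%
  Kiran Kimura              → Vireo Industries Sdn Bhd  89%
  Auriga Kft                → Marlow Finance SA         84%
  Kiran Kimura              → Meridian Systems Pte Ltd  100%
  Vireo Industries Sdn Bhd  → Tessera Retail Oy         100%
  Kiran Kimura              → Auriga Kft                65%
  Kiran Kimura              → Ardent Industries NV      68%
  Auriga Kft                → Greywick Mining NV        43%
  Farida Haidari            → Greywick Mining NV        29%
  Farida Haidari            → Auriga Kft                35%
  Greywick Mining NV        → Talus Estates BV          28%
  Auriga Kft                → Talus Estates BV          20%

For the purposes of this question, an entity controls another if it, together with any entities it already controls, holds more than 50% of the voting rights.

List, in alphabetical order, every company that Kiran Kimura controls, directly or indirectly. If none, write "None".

Ardent Industries NV, Auriga Kft, Marlow Finance SA, Meridian Systems Pte Ltd, Talus Estates BV, Tessera Retail Oy, Vireo Industries Sdn Bhd

Kiran holds 65% of Auriga, so Kiran controls Auriga.
Kiran holds 89% of Vireo, so Kiran controls Vireo.
Kiran and Vireo and Auriga together hold 68% + 5% + 5% = 78% of Ardent, so Kiran controls Ardent.
Kiran holds 100% of Meridian, so Kiran controls Meridian.
Auriga holds 84% of Marlow, so Kiran controls Marlow.
Vireo holds 100% of Tessera, so Kiran controls Tessera.
Auriga and Kiran and Meridian together hold 20% + 15% + 36% = 71% of Talus, so Kiran controls Talus.
No other company's threshold is met.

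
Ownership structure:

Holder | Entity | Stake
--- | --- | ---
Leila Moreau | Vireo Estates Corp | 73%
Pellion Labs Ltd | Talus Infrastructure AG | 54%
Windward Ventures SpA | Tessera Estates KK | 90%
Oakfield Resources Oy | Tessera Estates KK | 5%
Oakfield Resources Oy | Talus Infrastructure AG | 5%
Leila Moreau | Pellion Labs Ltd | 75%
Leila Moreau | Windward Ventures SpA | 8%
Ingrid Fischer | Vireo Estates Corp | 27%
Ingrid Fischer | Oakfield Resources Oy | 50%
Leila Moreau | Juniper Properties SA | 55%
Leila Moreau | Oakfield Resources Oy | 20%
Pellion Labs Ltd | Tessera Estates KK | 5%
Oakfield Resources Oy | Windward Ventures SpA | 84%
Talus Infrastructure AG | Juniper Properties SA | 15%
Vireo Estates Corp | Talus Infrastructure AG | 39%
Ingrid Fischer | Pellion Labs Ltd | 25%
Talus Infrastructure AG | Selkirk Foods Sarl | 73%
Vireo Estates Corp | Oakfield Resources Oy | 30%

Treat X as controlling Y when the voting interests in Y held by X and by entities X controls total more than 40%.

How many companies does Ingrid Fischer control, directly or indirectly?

3

Ingrid holds 50% of Oakfield, so Ingrid controls Oakfield.
Oakfield holds 84% of Windward, so Ingrid controls Windward.
Windward and Oakfield together hold 90% + 5% = 95% of Tessera, so Ingrid controls Tessera.
No other company's threshold is met.
Ingrid controls 3 companies.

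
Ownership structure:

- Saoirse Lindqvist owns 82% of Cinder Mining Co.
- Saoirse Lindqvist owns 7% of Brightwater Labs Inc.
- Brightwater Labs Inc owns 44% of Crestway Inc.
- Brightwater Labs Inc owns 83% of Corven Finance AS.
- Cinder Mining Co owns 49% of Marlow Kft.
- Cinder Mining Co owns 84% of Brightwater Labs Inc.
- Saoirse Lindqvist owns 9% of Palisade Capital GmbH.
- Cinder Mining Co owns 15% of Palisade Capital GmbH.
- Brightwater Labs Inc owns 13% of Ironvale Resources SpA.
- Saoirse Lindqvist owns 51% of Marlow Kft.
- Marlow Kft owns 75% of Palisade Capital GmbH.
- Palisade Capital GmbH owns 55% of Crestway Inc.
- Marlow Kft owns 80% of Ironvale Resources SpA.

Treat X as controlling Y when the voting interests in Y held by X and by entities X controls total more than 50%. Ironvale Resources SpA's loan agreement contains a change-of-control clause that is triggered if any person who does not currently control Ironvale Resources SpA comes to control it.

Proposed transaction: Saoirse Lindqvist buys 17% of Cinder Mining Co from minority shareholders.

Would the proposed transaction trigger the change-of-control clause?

No

The purchase changes only Saoirse's holdings, so Saoirse is the only person who could newly come to control Ironvale.
Saoirse holds 82% of Cinder, so Saoirse controls Cinder.
Saoirse and Cinder together hold 51% + 49% = 100% of Marlow, so Saoirse controls Marlow.
Saoirse and Cinder together hold 7% + 84% = 91% of Brightwater, so Saoirse controls Brightwater.
Marlow and Brightwater together hold 80% + 13% = 93% of Ironvale, so Saoirse controls Ironvale.
So Saoirse already controls Ironvale before the transaction.
After the purchase, Saoirse's direct stake in Cinder rises to 82% + 17% = 99%.
Saoirse controlled Ironvale already, so this is not a new person acquiring control; every other person's position is unchanged or reduced.
No new person acquires control, so the clause is not triggered.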